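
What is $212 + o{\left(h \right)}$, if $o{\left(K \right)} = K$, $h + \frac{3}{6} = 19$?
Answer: $\frac{461}{2} \approx 230.5$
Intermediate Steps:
$h = \frac{37}{2}$ ($h = - \frac{1}{2} + 19 = \frac{37}{2} \approx 18.5$)
$212 + o{\left(h \right)} = 212 + \frac{37}{2} = \frac{461}{2}$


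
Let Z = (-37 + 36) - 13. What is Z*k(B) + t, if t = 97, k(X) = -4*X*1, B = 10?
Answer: 657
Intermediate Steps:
k(X) = -4*X
Z = -14 (Z = -1 - 13 = -14)
Z*k(B) + t = -(-56)*10 + 97 = -14*(-40) + 97 = 560 + 97 = 657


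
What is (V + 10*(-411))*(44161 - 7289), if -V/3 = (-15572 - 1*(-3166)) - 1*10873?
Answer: 2423485944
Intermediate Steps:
V = 69837 (V = -3*((-15572 - 1*(-3166)) - 1*10873) = -3*((-15572 + 3166) - 10873) = -3*(-12406 - 10873) = -3*(-23279) = 69837)
(V + 10*(-411))*(44161 - 7289) = (69837 + 10*(-411))*(44161 - 7289) = (69837 - 4110)*36872 = 65727*36872 = 2423485944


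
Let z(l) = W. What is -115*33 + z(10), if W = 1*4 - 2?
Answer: -3793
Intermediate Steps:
W = 2 (W = 4 - 2 = 2)
z(l) = 2
-115*33 + z(10) = -115*33 + 2 = -3795 + 2 = -3793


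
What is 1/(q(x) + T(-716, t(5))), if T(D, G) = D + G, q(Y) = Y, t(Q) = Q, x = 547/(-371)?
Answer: -371/264328 ≈ -0.0014036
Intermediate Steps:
x = -547/371 (x = 547*(-1/371) = -547/371 ≈ -1.4744)
1/(q(x) + T(-716, t(5))) = 1/(-547/371 + (-716 + 5)) = 1/(-547/371 - 711) = 1/(-264328/371) = -371/264328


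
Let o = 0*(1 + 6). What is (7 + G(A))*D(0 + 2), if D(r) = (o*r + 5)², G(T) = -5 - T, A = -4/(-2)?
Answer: 0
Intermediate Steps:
A = 2 (A = -4*(-½) = 2)
o = 0 (o = 0*7 = 0)
D(r) = 25 (D(r) = (0*r + 5)² = (0 + 5)² = 5² = 25)
(7 + G(A))*D(0 + 2) = (7 + (-5 - 1*2))*25 = (7 + (-5 - 2))*25 = (7 - 7)*25 = 0*25 = 0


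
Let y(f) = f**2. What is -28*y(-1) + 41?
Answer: 13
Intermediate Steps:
-28*y(-1) + 41 = -28*(-1)**2 + 41 = -28*1 + 41 = -28 + 41 = 13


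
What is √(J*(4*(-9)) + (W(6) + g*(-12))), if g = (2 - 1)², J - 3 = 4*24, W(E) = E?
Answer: I*√3570 ≈ 59.749*I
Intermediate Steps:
J = 99 (J = 3 + 4*24 = 3 + 96 = 99)
g = 1 (g = 1² = 1)
√(J*(4*(-9)) + (W(6) + g*(-12))) = √(99*(4*(-9)) + (6 + 1*(-12))) = √(99*(-36) + (6 - 12)) = √(-3564 - 6) = √(-3570) = I*√3570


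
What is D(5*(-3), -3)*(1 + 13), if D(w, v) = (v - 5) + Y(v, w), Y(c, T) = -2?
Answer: -140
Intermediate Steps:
D(w, v) = -7 + v (D(w, v) = (v - 5) - 2 = (-5 + v) - 2 = -7 + v)
D(5*(-3), -3)*(1 + 13) = (-7 - 3)*(1 + 13) = -10*14 = -140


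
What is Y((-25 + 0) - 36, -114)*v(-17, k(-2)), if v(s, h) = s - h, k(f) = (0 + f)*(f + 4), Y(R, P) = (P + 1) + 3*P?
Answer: 5915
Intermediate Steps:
Y(R, P) = 1 + 4*P (Y(R, P) = (1 + P) + 3*P = 1 + 4*P)
k(f) = f*(4 + f)
Y((-25 + 0) - 36, -114)*v(-17, k(-2)) = (1 + 4*(-114))*(-17 - (-2)*(4 - 2)) = (1 - 456)*(-17 - (-2)*2) = -455*(-17 - 1*(-4)) = -455*(-17 + 4) = -455*(-13) = 5915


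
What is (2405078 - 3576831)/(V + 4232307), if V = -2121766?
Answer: -1171753/2110541 ≈ -0.55519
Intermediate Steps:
(2405078 - 3576831)/(V + 4232307) = (2405078 - 3576831)/(-2121766 + 4232307) = -1171753/2110541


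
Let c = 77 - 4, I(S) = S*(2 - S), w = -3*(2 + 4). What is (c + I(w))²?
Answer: 82369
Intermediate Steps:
w = -18 (w = -3*6 = -18)
c = 73
(c + I(w))² = (73 - 18*(2 - 1*(-18)))² = (73 - 18*(2 + 18))² = (73 - 18*20)² = (73 - 360)² = (-287)² = 82369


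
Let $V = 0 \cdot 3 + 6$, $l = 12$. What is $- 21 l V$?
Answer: $-1512$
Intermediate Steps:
$V = 6$ ($V = 0 + 6 = 6$)
$- 21 l V = \left(-21\right) 12 \cdot 6 = \left(-252\right) 6 = -1512$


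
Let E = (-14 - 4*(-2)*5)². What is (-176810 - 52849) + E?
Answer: -228983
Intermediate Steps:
E = 676 (E = (-14 + 8*5)² = (-14 + 40)² = 26² = 676)
(-176810 - 52849) + E = (-176810 - 52849) + 676 = -229659 + 676 = -228983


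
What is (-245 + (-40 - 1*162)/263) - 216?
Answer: -121445/263 ≈ -461.77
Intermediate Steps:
(-245 + (-40 - 1*162)/263) - 216 = (-245 + (-40 - 162)*(1/263)) - 216 = (-245 - 202*1/263) - 216 = (-245 - 202/263) - 216 = -64637/263 - 216 = -121445/263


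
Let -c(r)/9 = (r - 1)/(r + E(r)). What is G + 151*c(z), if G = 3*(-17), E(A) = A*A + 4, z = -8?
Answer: 3057/20 ≈ 152.85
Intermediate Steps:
E(A) = 4 + A**2 (E(A) = A**2 + 4 = 4 + A**2)
c(r) = -9*(-1 + r)/(4 + r + r**2) (c(r) = -9*(r - 1)/(r + (4 + r**2)) = -9*(-1 + r)/(4 + r + r**2))
G = -51
G + 151*c(z) = -51 + 151*(9*(1 - 1*(-8))/(4 - 8 + (-8)**2)) = -51 + 151*(9*(1 + 8)/(4 - 8 + 64)) = -51 + 151*(9*9/60) = -51 + 151*(9*(1/60)*9) = -51 + 151*(27/20) = -51 + 4077/20 = 3057/20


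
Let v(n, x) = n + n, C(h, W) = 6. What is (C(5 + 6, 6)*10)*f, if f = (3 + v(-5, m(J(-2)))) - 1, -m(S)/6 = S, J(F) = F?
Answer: -480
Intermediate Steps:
m(S) = -6*S
v(n, x) = 2*n
f = -8 (f = (3 + 2*(-5)) - 1 = (3 - 10) - 1 = -7 - 1 = -8)
(C(5 + 6, 6)*10)*f = (6*10)*(-8) = 60*(-8) = -480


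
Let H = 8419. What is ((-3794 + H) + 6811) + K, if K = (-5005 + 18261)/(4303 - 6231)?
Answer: 2754419/241 ≈ 11429.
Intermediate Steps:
K = -1657/241 (K = 13256/(-1928) = 13256*(-1/1928) = -1657/241 ≈ -6.8755)
((-3794 + H) + 6811) + K = ((-3794 + 8419) + 6811) - 1657/241 = (4625 + 6811) - 1657/241 = 11436 - 1657/241 = 2754419/241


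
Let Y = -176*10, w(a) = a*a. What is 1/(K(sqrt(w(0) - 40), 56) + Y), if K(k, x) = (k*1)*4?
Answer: -11/19364 - I*sqrt(10)/387280 ≈ -0.00056806 - 8.1654e-6*I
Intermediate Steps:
w(a) = a**2
K(k, x) = 4*k (K(k, x) = k*4 = 4*k)
Y = -1760
1/(K(sqrt(w(0) - 40), 56) + Y) = 1/(4*sqrt(0**2 - 40) - 1760) = 1/(4*sqrt(0 - 40) - 1760) = 1/(4*sqrt(-40) - 1760) = 1/(4*(2*I*sqrt(10)) - 1760) = 1/(8*I*sqrt(10) - 1760) = 1/(-1760 + 8*I*sqrt(10))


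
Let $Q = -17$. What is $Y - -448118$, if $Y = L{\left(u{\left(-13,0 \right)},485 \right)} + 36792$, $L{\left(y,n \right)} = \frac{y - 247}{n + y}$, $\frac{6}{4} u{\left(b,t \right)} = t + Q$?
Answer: $\frac{689056335}{1421} \approx 4.8491 \cdot 10^{5}$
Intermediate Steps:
$u{\left(b,t \right)} = - \frac{34}{3} + \frac{2 t}{3}$ ($u{\left(b,t \right)} = \frac{2 \left(t - 17\right)}{3} = \frac{2 \left(-17 + t\right)}{3} = - \frac{34}{3} + \frac{2 t}{3}$)
$L{\left(y,n \right)} = \frac{-247 + y}{n + y}$
$Y = \frac{52280657}{1421}$ ($Y = \frac{-247 + \left(- \frac{34}{3} + \frac{2}{3} \cdot 0\right)}{485 + \left(- \frac{34}{3} + \frac{2}{3} \cdot 0\right)} + 36792 = \frac{-247 + \left(- \frac{34}{3} + 0\right)}{485 + \left(- \frac{34}{3} + 0\right)} + 36792 = \frac{-247 - \frac{34}{3}}{485 - \frac{34}{3}} + 36792 = \frac{1}{\frac{1421}{3}} \left(- \frac{775}{3}\right) + 36792 = \frac{3}{1421} \left(- \frac{775}{3}\right) + 36792 = - \frac{775}{1421} + 36792 = \frac{52280657}{1421} \approx 36791.0$)
$Y - -448118 = \frac{52280657}{1421} - -448118 = \frac{52280657}{1421} + 448118 = \frac{689056335}{1421}$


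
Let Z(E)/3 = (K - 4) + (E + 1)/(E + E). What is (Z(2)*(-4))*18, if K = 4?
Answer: -162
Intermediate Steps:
Z(E) = 3*(1 + E)/(2*E) (Z(E) = 3*((4 - 4) + (E + 1)/(E + E)) = 3*(0 + (1 + E)/((2*E))) = 3*(0 + (1 + E)*(1/(2*E))) = 3*(0 + (1 + E)/(2*E)) = 3*((1 + E)/(2*E)) = 3*(1 + E)/(2*E))
(Z(2)*(-4))*18 = (((3/2)*(1 + 2)/2)*(-4))*18 = (((3/2)*(½)*3)*(-4))*18 = ((9/4)*(-4))*18 = -9*18 = -162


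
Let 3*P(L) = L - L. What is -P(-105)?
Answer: 0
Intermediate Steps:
P(L) = 0 (P(L) = (L - L)/3 = (1/3)*0 = 0)
-P(-105) = -1*0 = 0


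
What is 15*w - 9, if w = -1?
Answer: -24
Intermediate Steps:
15*w - 9 = 15*(-1) - 9 = -15 - 9 = -24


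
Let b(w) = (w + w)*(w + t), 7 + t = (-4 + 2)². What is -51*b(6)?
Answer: -1836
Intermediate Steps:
t = -3 (t = -7 + (-4 + 2)² = -7 + (-2)² = -7 + 4 = -3)
b(w) = 2*w*(-3 + w) (b(w) = (w + w)*(w - 3) = (2*w)*(-3 + w) = 2*w*(-3 + w))
-51*b(6) = -102*6*(-3 + 6) = -102*6*3 = -51*36 = -1836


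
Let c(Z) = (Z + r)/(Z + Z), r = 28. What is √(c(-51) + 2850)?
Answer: √29653746/102 ≈ 53.388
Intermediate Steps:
c(Z) = (28 + Z)/(2*Z) (c(Z) = (Z + 28)/(Z + Z) = (28 + Z)/((2*Z)) = (28 + Z)*(1/(2*Z)) = (28 + Z)/(2*Z))
√(c(-51) + 2850) = √((½)*(28 - 51)/(-51) + 2850) = √((½)*(-1/51)*(-23) + 2850) = √(23/102 + 2850) = √(290723/102) = √29653746/102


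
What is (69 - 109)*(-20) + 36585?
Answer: 37385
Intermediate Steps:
(69 - 109)*(-20) + 36585 = -40*(-20) + 36585 = 800 + 36585 = 37385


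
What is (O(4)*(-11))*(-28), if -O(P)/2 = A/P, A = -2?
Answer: 308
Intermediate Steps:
O(P) = 4/P (O(P) = -(-4)/P = 4/P)
(O(4)*(-11))*(-28) = ((4/4)*(-11))*(-28) = ((4*(¼))*(-11))*(-28) = (1*(-11))*(-28) = -11*(-28) = 308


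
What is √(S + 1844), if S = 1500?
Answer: 4*√209 ≈ 57.827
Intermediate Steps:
√(S + 1844) = √(1500 + 1844) = √3344 = 4*√209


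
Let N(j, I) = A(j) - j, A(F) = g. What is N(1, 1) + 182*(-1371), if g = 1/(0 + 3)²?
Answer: -2245706/9 ≈ -2.4952e+5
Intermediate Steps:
g = ⅑ (g = 1/3² = 1/9 = 1*(⅑) = ⅑ ≈ 0.11111)
A(F) = ⅑
N(j, I) = ⅑ - j
N(1, 1) + 182*(-1371) = (⅑ - 1*1) + 182*(-1371) = (⅑ - 1) - 249522 = -8/9 - 249522 = -2245706/9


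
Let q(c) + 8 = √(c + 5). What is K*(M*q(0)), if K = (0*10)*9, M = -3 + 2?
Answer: 0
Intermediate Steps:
q(c) = -8 + √(5 + c) (q(c) = -8 + √(c + 5) = -8 + √(5 + c))
M = -1
K = 0 (K = 0*9 = 0)
K*(M*q(0)) = 0*(-(-8 + √(5 + 0))) = 0*(-(-8 + √5)) = 0*(8 - √5) = 0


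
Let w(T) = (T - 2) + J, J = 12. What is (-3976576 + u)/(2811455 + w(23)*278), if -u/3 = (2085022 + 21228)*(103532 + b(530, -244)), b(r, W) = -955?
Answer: -648162395326/2820629 ≈ -2.2979e+5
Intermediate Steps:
w(T) = 10 + T (w(T) = (T - 2) + 12 = (-2 + T) + 12 = 10 + T)
u = -648158418750 (u = -3*(2085022 + 21228)*(103532 - 955) = -6318750*102577 = -3*216052806250 = -648158418750)
(-3976576 + u)/(2811455 + w(23)*278) = (-3976576 - 648158418750)/(2811455 + (10 + 23)*278) = -648162395326/(2811455 + 33*278) = -648162395326/(2811455 + 9174) = -648162395326/2820629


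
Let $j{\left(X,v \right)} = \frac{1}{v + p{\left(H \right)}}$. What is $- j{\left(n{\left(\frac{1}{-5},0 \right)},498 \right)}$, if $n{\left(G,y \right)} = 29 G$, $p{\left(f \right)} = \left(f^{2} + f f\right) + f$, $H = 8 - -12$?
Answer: $- \frac{1}{1318} \approx -0.00075873$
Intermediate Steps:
$H = 20$ ($H = 8 + 12 = 20$)
$p{\left(f \right)} = f + 2 f^{2}$ ($p{\left(f \right)} = \left(f^{2} + f^{2}\right) + f = 2 f^{2} + f = f + 2 f^{2}$)
$j{\left(X,v \right)} = \frac{1}{820 + v}$ ($j{\left(X,v \right)} = \frac{1}{v + 20 \left(1 + 2 \cdot 20\right)} = \frac{1}{v + 20 \left(1 + 40\right)} = \frac{1}{v + 20 \cdot 41} = \frac{1}{v + 820} = \frac{1}{820 + v}$)
$- j{\left(n{\left(\frac{1}{-5},0 \right)},498 \right)} = - \frac{1}{820 + 498} = - \frac{1}{1318}$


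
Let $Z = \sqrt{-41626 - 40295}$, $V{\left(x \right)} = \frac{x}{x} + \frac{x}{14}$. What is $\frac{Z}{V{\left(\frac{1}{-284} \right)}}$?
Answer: $\frac{3976 i \sqrt{81921}}{3975} \approx 286.29 i$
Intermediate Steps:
$V{\left(x \right)} = 1 + \frac{x}{14}$ ($V{\left(x \right)} = 1 + x \frac{1}{14} = 1 + \frac{x}{14}$)
$Z = i \sqrt{81921}$ ($Z = \sqrt{-81921} = i \sqrt{81921} \approx 286.22 i$)
$\frac{Z}{V{\left(\frac{1}{-284} \right)}} = \frac{i \sqrt{81921}}{1 + \frac{1}{14 \left(-284\right)}} = \frac{i \sqrt{81921}}{1 + \frac{1}{14} \left(- \frac{1}{284}\right)} = \frac{i \sqrt{81921}}{1 - \frac{1}{3976}} = \frac{i \sqrt{81921}}{\frac{3975}{3976}} = i \sqrt{81921} \cdot \frac{3976}{3975} = \frac{3976 i \sqrt{81921}}{3975}$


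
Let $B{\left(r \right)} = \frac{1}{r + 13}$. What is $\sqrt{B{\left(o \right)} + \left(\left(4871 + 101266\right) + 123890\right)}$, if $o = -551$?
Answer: $\frac{5 \sqrt{2663197378}}{538} \approx 479.61$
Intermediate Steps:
$B{\left(r \right)} = \frac{1}{13 + r}$
$\sqrt{B{\left(o \right)} + \left(\left(4871 + 101266\right) + 123890\right)} = \sqrt{\frac{1}{13 - 551} + \left(\left(4871 + 101266\right) + 123890\right)} = \sqrt{\frac{1}{-538} + \left(106137 + 123890\right)} = \sqrt{- \frac{1}{538} + 230027} = \sqrt{\frac{123754525}{538}} = \frac{5 \sqrt{2663197378}}{538}$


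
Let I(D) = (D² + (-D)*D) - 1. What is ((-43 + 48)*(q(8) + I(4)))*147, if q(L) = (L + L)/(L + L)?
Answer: 0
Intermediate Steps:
q(L) = 1 (q(L) = (2*L)/((2*L)) = (2*L)*(1/(2*L)) = 1)
I(D) = -1 (I(D) = (D² - D²) - 1 = 0 - 1 = -1)
((-43 + 48)*(q(8) + I(4)))*147 = ((-43 + 48)*(1 - 1))*147 = (5*0)*147 = 0*147 = 0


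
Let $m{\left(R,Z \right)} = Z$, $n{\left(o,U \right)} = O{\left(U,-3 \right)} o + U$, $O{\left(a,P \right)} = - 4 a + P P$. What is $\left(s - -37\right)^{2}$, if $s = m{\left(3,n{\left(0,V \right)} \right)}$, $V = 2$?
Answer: $1521$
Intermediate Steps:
$O{\left(a,P \right)} = P^{2} - 4 a$ ($O{\left(a,P \right)} = - 4 a + P^{2} = P^{2} - 4 a$)
$n{\left(o,U \right)} = U + o \left(9 - 4 U\right)$ ($n{\left(o,U \right)} = \left(\left(-3\right)^{2} - 4 U\right) o + U = \left(9 - 4 U\right) o + U = o \left(9 - 4 U\right) + U = U + o \left(9 - 4 U\right)$)
$s = 2$ ($s = 2 - 0 \left(-9 + 4 \cdot 2\right) = 2 - 0 \left(-9 + 8\right) = 2 - 0 \left(-1\right) = 2 + 0 = 2$)
$\left(s - -37\right)^{2} = \left(2 - -37\right)^{2} = \left(2 + 37\right)^{2} = 39^{2} = 1521$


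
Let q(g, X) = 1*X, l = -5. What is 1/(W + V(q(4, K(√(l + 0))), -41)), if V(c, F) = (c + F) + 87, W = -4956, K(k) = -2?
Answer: -1/4912 ≈ -0.00020358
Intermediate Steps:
q(g, X) = X
V(c, F) = 87 + F + c (V(c, F) = (F + c) + 87 = 87 + F + c)
1/(W + V(q(4, K(√(l + 0))), -41)) = 1/(-4956 + (87 - 41 - 2)) = 1/(-4956 + 44) = 1/(-4912) = -1/4912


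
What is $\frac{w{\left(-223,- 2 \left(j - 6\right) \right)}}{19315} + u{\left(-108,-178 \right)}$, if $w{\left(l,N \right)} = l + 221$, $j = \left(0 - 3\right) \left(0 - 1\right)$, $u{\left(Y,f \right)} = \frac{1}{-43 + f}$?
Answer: $- \frac{19757}{4268615} \approx -0.0046284$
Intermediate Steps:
$j = 3$ ($j = \left(-3\right) \left(-1\right) = 3$)
$w{\left(l,N \right)} = 221 + l$
$\frac{w{\left(-223,- 2 \left(j - 6\right) \right)}}{19315} + u{\left(-108,-178 \right)} = \frac{221 - 223}{19315} + \frac{1}{-43 - 178} = \left(-2\right) \frac{1}{19315} + \frac{1}{-221} = - \frac{2}{19315} - \frac{1}{221} = - \frac{19757}{4268615}$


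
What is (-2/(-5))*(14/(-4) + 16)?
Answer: 5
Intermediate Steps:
(-2/(-5))*(14/(-4) + 16) = (-2*(-1/5))*(14*(-1/4) + 16) = 2*(-7/2 + 16)/5 = (2/5)*(25/2) = 5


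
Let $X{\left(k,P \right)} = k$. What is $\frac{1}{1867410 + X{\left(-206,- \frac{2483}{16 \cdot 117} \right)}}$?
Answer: $\frac{1}{1867204} \approx 5.3556 \cdot 10^{-7}$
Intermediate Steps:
$\frac{1}{1867410 + X{\left(-206,- \frac{2483}{16 \cdot 117} \right)}} = \frac{1}{1867410 - 206} = \frac{1}{1867204}$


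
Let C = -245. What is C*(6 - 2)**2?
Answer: -3920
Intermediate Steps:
C*(6 - 2)**2 = -245*(6 - 2)**2 = -245*4**2 = -245*16 = -3920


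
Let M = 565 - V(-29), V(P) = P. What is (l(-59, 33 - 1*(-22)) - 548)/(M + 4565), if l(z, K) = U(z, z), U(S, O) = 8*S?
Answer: -1020/5159 ≈ -0.19771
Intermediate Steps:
l(z, K) = 8*z
M = 594 (M = 565 - 1*(-29) = 565 + 29 = 594)
(l(-59, 33 - 1*(-22)) - 548)/(M + 4565) = (8*(-59) - 548)/(594 + 4565) = (-472 - 548)/5159 = -1020*1/5159 = -1020/5159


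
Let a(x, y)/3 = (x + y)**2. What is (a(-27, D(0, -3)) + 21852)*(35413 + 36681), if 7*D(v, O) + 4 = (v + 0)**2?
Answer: 85250794530/49 ≈ 1.7398e+9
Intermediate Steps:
D(v, O) = -4/7 + v**2/7 (D(v, O) = -4/7 + (v + 0)**2/7 = -4/7 + v**2/7)
a(x, y) = 3*(x + y)**2
(a(-27, D(0, -3)) + 21852)*(35413 + 36681) = (3*(-27 + (-4/7 + (1/7)*0**2))**2 + 21852)*(35413 + 36681) = (3*(-27 + (-4/7 + (1/7)*0))**2 + 21852)*72094 = (3*(-27 + (-4/7 + 0))**2 + 21852)*72094 = (3*(-27 - 4/7)**2 + 21852)*72094 = (3*(-193/7)**2 + 21852)*72094 = (3*(37249/49) + 21852)*72094 = (111747/49 + 21852)*72094 = (1182495/49)*72094 = 85250794530/49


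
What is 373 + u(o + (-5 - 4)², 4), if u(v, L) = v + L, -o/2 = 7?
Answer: 444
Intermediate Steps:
o = -14 (o = -2*7 = -14)
u(v, L) = L + v
373 + u(o + (-5 - 4)², 4) = 373 + (4 + (-14 + (-5 - 4)²)) = 373 + (4 + (-14 + (-9)²)) = 373 + (4 + (-14 + 81)) = 373 + (4 + 67) = 373 + 71 = 444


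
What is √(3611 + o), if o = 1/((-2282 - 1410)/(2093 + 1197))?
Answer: √12302225806/1846 ≈ 60.084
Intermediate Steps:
o = -1645/1846 (o = 1/(-3692/3290) = 1/(-3692*1/3290) = 1/(-1846/1645) = -1645/1846 ≈ -0.89112)
√(3611 + o) = √(3611 - 1645/1846) = √(6664261/1846) = √12302225806/1846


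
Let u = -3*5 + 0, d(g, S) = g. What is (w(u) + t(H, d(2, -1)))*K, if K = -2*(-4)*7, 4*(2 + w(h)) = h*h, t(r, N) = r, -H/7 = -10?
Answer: 6958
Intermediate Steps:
H = 70 (H = -7*(-10) = 70)
u = -15 (u = -15 + 0 = -15)
w(h) = -2 + h²/4 (w(h) = -2 + (h*h)/4 = -2 + h²/4)
K = 56 (K = 8*7 = 56)
(w(u) + t(H, d(2, -1)))*K = ((-2 + (¼)*(-15)²) + 70)*56 = ((-2 + (¼)*225) + 70)*56 = ((-2 + 225/4) + 70)*56 = (217/4 + 70)*56 = (497/4)*56 = 6958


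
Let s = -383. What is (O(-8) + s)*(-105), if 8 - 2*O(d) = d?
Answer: 39375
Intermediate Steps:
O(d) = 4 - d/2
(O(-8) + s)*(-105) = ((4 - ½*(-8)) - 383)*(-105) = ((4 + 4) - 383)*(-105) = (8 - 383)*(-105) = -375*(-105) = 39375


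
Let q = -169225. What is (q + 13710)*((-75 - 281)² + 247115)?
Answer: -58139438265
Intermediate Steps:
(q + 13710)*((-75 - 281)² + 247115) = (-169225 + 13710)*((-75 - 281)² + 247115) = -155515*((-356)² + 247115) = -155515*(126736 + 247115) = -155515*373851 = -58139438265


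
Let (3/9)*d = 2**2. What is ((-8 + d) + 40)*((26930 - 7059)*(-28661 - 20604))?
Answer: -43073571860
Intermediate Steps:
d = 12 (d = 3*2**2 = 3*4 = 12)
((-8 + d) + 40)*((26930 - 7059)*(-28661 - 20604)) = ((-8 + 12) + 40)*((26930 - 7059)*(-28661 - 20604)) = (4 + 40)*(19871*(-49265)) = 44*(-978944815) = -43073571860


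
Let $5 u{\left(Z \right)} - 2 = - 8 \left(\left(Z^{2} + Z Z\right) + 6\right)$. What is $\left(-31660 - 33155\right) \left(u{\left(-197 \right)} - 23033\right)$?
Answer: $9542777265$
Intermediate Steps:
$u{\left(Z \right)} = - \frac{46}{5} - \frac{16 Z^{2}}{5}$ ($u{\left(Z \right)} = \frac{2}{5} + \frac{\left(-8\right) \left(\left(Z^{2} + Z Z\right) + 6\right)}{5} = \frac{2}{5} + \frac{\left(-8\right) \left(\left(Z^{2} + Z^{2}\right) + 6\right)}{5} = \frac{2}{5} + \frac{\left(-8\right) \left(2 Z^{2} + 6\right)}{5} = \frac{2}{5} + \frac{\left(-8\right) \left(6 + 2 Z^{2}\right)}{5} = \frac{2}{5} + \frac{-48 - 16 Z^{2}}{5} = \frac{2}{5} - \left(\frac{48}{5} + \frac{16 Z^{2}}{5}\right) = - \frac{46}{5} - \frac{16 Z^{2}}{5}$)
$\left(-31660 - 33155\right) \left(u{\left(-197 \right)} - 23033\right) = \left(-31660 - 33155\right) \left(\left(- \frac{46}{5} - \frac{16 \left(-197\right)^{2}}{5}\right) - 23033\right) = - 64815 \left(\left(- \frac{46}{5} - \frac{620944}{5}\right) - 23033\right) = - 64815 \left(-124198 - 23033\right) = \left(-64815\right) \left(-147231\right) = 9542777265$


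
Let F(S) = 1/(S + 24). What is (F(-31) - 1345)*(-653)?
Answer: 6148648/7 ≈ 8.7838e+5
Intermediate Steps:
F(S) = 1/(24 + S)
(F(-31) - 1345)*(-653) = (1/(24 - 31) - 1345)*(-653) = (1/(-7) - 1345)*(-653) = (-1/7 - 1345)*(-653) = -9416/7*(-653) = 6148648/7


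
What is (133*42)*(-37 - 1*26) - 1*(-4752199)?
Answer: 4400281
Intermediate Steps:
(133*42)*(-37 - 1*26) - 1*(-4752199) = 5586*(-37 - 26) + 4752199 = 5586*(-63) + 4752199 = -351918 + 4752199 = 4400281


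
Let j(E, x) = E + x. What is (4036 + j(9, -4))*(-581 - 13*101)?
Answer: -7653654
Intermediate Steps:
(4036 + j(9, -4))*(-581 - 13*101) = (4036 + (9 - 4))*(-581 - 13*101) = (4036 + 5)*(-581 - 1313) = 4041*(-1894) = -7653654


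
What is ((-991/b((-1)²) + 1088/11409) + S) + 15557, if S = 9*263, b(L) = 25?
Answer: 5101093781/285225 ≈ 17884.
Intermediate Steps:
S = 2367
((-991/b((-1)²) + 1088/11409) + S) + 15557 = ((-991/25 + 1088/11409) + 2367) + 15557 = (-11279119/285225 + 2367) + 15557 = 663848456/285225 + 15557 = 5101093781/285225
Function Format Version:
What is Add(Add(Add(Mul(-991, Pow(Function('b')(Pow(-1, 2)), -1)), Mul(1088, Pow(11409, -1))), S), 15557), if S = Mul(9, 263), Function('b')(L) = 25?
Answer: Rational(5101093781, 285225) ≈ 17884.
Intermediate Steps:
S = 2367
Add(Add(Add(Mul(-991, Pow(Function('b')(Pow(-1, 2)), -1)), Mul(1088, Pow(11409, -1))), S), 15557) = Add(Add(Add(Mul(-991, Pow(25, -1)), Mul(1088, Pow(11409, -1))), 2367), 15557) = Add(Add(Add(Mul(-991, Rational(1, 25)), Mul(1088, Rational(1, 11409))), 2367), 15557) = Add(Add(Add(Rational(-991, 25), Rational(1088, 11409)), 2367), 15557) = Add(Add(Rational(-11279119, 285225), 2367), 15557) = Add(Rational(663848456, 285225), 15557) = Rational(5101093781, 285225)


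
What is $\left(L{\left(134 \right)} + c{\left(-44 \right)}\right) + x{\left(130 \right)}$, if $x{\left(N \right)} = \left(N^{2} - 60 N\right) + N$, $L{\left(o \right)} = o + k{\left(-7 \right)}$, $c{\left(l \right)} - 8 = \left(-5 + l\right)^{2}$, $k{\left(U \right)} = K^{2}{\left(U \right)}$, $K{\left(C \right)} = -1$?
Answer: $11774$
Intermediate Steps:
$k{\left(U \right)} = 1$ ($k{\left(U \right)} = \left(-1\right)^{2} = 1$)
$c{\left(l \right)} = 8 + \left(-5 + l\right)^{2}$
$L{\left(o \right)} = 1 + o$ ($L{\left(o \right)} = o + 1 = 1 + o$)
$x{\left(N \right)} = N^{2} - 59 N$
$\left(L{\left(134 \right)} + c{\left(-44 \right)}\right) + x{\left(130 \right)} = \left(\left(1 + 134\right) + \left(8 + \left(-5 - 44\right)^{2}\right)\right) + 130 \left(-59 + 130\right) = \left(135 + \left(8 + \left(-49\right)^{2}\right)\right) + 130 \cdot 71 = \left(135 + \left(8 + 2401\right)\right) + 9230 = \left(135 + 2409\right) + 9230 = 2544 + 9230 = 11774$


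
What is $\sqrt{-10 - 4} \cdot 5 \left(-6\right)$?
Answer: $- 30 i \sqrt{14} \approx - 112.25 i$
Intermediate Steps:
$\sqrt{-10 - 4} \cdot 5 \left(-6\right) = \sqrt{-14} \cdot 5 \left(-6\right) = i \sqrt{14} \cdot 5 \left(-6\right) = 5 i \sqrt{14} \left(-6\right) = - 30 i \sqrt{14}$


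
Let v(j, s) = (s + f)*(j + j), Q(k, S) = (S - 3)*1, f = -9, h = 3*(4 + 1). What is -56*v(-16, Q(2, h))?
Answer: 5376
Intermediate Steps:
h = 15 (h = 3*5 = 15)
Q(k, S) = -3 + S (Q(k, S) = (-3 + S)*1 = -3 + S)
v(j, s) = 2*j*(-9 + s) (v(j, s) = (s - 9)*(j + j) = (-9 + s)*(2*j) = 2*j*(-9 + s))
-56*v(-16, Q(2, h)) = -112*(-16)*(-9 + (-3 + 15)) = -112*(-16)*(-9 + 12) = -112*(-16)*3 = -56*(-96) = 5376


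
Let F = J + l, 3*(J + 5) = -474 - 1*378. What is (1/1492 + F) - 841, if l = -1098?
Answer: -3324175/1492 ≈ -2228.0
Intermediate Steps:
J = -289 (J = -5 + (-474 - 1*378)/3 = -5 + (-474 - 378)/3 = -5 + (⅓)*(-852) = -5 - 284 = -289)
F = -1387 (F = -289 - 1098 = -1387)
(1/1492 + F) - 841 = (1/1492 - 1387) - 841 = -2069403/1492 - 841 = -3324175/1492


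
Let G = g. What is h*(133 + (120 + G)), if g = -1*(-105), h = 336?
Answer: 120288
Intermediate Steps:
g = 105
G = 105
h*(133 + (120 + G)) = 336*(133 + (120 + 105)) = 336*(133 + 225) = 336*358 = 120288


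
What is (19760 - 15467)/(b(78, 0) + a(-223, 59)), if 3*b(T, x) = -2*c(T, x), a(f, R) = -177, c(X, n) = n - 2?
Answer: -12879/527 ≈ -24.438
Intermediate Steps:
c(X, n) = -2 + n
b(T, x) = 4/3 - 2*x/3 (b(T, x) = (-2*(-2 + x))/3 = (4 - 2*x)/3 = 4/3 - 2*x/3)
(19760 - 15467)/(b(78, 0) + a(-223, 59)) = (19760 - 15467)/((4/3 - ⅔*0) - 177) = 4293/((4/3 + 0) - 177) = 4293/(4/3 - 177) = 4293/(-527/3) = 4293*(-3/527) = -12879/527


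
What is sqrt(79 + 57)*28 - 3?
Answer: -3 + 56*sqrt(34) ≈ 323.53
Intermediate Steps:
sqrt(79 + 57)*28 - 3 = sqrt(136)*28 - 3 = (2*sqrt(34))*28 - 3 = 56*sqrt(34) - 3 = -3 + 56*sqrt(34)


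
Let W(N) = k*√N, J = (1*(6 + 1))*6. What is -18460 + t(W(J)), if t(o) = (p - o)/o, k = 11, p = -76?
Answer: -18461 - 38*√42/231 ≈ -18462.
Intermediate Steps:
J = 42 (J = (1*7)*6 = 7*6 = 42)
W(N) = 11*√N
t(o) = (-76 - o)/o
-18460 + t(W(J)) = -18460 + (-76 - 11*√42)/((11*√42)) = -18460 + (√42/462)*(-76 - 11*√42) = -18460 + √42*(-76 - 11*√42)/462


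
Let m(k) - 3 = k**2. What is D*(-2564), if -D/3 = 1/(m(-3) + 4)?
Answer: 1923/4 ≈ 480.75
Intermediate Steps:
m(k) = 3 + k**2
D = -3/16 (D = -3/((3 + (-3)**2) + 4) = -3/((3 + 9) + 4) = -3/(12 + 4) = -3/16 ≈ -0.18750)
D*(-2564) = -3/16*(-2564) = 1923/4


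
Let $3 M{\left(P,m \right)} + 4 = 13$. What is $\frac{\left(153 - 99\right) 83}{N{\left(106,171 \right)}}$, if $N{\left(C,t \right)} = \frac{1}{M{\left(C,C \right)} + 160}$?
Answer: $730566$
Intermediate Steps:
$M{\left(P,m \right)} = 3$ ($M{\left(P,m \right)} = - \frac{4}{3} + \frac{1}{3} \cdot 13 = - \frac{4}{3} + \frac{13}{3} = 3$)
$N{\left(C,t \right)} = \frac{1}{163}$ ($N{\left(C,t \right)} = \frac{1}{3 + 160} = \frac{1}{163}$)
$\frac{\left(153 - 99\right) 83}{N{\left(106,171 \right)}} = \left(153 - 99\right) 83 \frac{1}{\frac{1}{163}} = 54 \cdot 83 \cdot 163 = 4482 \cdot 163 = 730566$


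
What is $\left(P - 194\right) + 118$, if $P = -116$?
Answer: $-192$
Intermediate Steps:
$\left(P - 194\right) + 118 = \left(-116 - 194\right) + 118 = -310 + 118 = -192$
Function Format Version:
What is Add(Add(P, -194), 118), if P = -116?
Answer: -192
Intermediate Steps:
Add(Add(P, -194), 118) = Add(Add(-116, -194), 118) = Add(-310, 118) = -192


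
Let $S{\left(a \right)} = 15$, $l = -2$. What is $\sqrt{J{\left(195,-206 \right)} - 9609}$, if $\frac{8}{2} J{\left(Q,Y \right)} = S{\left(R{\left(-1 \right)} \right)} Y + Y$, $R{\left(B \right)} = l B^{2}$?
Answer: $i \sqrt{10433} \approx 102.14 i$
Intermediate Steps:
$R{\left(B \right)} = - 2 B^{2}$
$J{\left(Q,Y \right)} = 4 Y$ ($J{\left(Q,Y \right)} = \frac{15 Y + Y}{4} = \frac{16 Y}{4} = 4 Y$)
$\sqrt{J{\left(195,-206 \right)} - 9609} = \sqrt{4 \left(-206\right) - 9609} = \sqrt{-824 - 9609} = \sqrt{-10433} = i \sqrt{10433}$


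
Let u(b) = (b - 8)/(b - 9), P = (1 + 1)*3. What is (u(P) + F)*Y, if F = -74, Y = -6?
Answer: 440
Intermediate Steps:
P = 6 (P = 2*3 = 6)
u(b) = (-8 + b)/(-9 + b)
(u(P) + F)*Y = ((-8 + 6)/(-9 + 6) - 74)*(-6) = (-2/(-3) - 74)*(-6) = (-⅓*(-2) - 74)*(-6) = (⅔ - 74)*(-6) = -220/3*(-6) = 440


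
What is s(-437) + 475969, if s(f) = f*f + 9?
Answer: 666947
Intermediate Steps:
s(f) = 9 + f**2 (s(f) = f**2 + 9 = 9 + f**2)
s(-437) + 475969 = (9 + (-437)**2) + 475969 = (9 + 190969) + 475969 = 190978 + 475969 = 666947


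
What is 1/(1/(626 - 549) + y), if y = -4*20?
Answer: -77/6159 ≈ -0.012502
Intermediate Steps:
y = -80
1/(1/(626 - 549) + y) = 1/(1/(626 - 549) - 80) = 1/(1/77 - 80) = 1/(-6159/77) = -77/6159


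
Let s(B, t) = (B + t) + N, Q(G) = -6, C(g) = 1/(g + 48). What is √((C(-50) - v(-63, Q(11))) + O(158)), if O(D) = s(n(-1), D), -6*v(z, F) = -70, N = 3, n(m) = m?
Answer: √5322/6 ≈ 12.159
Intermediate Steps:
C(g) = 1/(48 + g)
v(z, F) = 35/3 (v(z, F) = -⅙*(-70) = 35/3)
s(B, t) = 3 + B + t (s(B, t) = (B + t) + 3 = 3 + B + t)
O(D) = 2 + D (O(D) = 3 - 1 + D = 2 + D)
√((C(-50) - v(-63, Q(11))) + O(158)) = √((1/(48 - 50) - 1*35/3) + (2 + 158)) = √((1/(-2) - 35/3) + 160) = √((-½ - 35/3) + 160) = √(-73/6 + 160) = √(887/6) = √5322/6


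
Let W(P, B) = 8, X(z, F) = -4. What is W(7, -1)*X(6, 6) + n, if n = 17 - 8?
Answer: -23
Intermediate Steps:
n = 9
W(7, -1)*X(6, 6) + n = 8*(-4) + 9 = -32 + 9 = -23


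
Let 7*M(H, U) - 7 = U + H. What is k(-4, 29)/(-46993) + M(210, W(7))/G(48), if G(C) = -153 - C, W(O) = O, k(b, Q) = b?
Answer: -1502972/9445593 ≈ -0.15912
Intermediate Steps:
M(H, U) = 1 + H/7 + U/7 (M(H, U) = 1 + (U + H)/7 = 1 + (H + U)/7 = 1 + (H/7 + U/7) = 1 + H/7 + U/7)
k(-4, 29)/(-46993) + M(210, W(7))/G(48) = -4/(-46993) + (1 + (⅐)*210 + (⅐)*7)/(-153 - 1*48) = -4*(-1/46993) + (1 + 30 + 1)/(-153 - 48) = 4/46993 + 32/(-201) = 4/46993 + 32*(-1/201) = 4/46993 - 32/201 = -1502972/9445593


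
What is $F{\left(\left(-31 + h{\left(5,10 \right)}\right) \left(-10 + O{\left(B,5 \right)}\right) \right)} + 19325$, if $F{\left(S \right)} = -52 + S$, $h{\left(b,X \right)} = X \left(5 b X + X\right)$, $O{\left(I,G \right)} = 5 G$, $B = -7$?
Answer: $57808$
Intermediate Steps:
$h{\left(b,X \right)} = X \left(X + 5 X b\right)$ ($h{\left(b,X \right)} = X \left(5 X b + X\right) = X \left(X + 5 X b\right)$)
$F{\left(\left(-31 + h{\left(5,10 \right)}\right) \left(-10 + O{\left(B,5 \right)}\right) \right)} + 19325 = \left(-52 + \left(-31 + 10^{2} \left(1 + 5 \cdot 5\right)\right) \left(-10 + 5 \cdot 5\right)\right) + 19325 = \left(-52 + \left(-31 + 100 \left(1 + 25\right)\right) \left(-10 + 25\right)\right) + 19325 = \left(-52 + \left(-31 + 100 \cdot 26\right) 15\right) + 19325 = \left(-52 + \left(-31 + 2600\right) 15\right) + 19325 = \left(-52 + 2569 \cdot 15\right) + 19325 = \left(-52 + 38535\right) + 19325 = 38483 + 19325 = 57808$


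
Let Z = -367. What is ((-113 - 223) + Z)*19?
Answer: -13357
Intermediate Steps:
((-113 - 223) + Z)*19 = ((-113 - 223) - 367)*19 = (-336 - 367)*19 = -703*19 = -13357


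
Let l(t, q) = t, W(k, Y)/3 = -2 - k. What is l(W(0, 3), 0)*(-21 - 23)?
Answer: 264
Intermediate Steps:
W(k, Y) = -6 - 3*k (W(k, Y) = 3*(-2 - k) = -6 - 3*k)
l(W(0, 3), 0)*(-21 - 23) = (-6 - 3*0)*(-21 - 23) = (-6 + 0)*(-44) = -6*(-44) = 264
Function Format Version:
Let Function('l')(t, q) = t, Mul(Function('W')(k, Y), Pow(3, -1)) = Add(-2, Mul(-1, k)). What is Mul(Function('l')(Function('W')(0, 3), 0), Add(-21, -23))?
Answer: 264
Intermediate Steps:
Function('W')(k, Y) = Add(-6, Mul(-3, k)) (Function('W')(k, Y) = Mul(3, Add(-2, Mul(-1, k))) = Add(-6, Mul(-3, k)))
Mul(Function('l')(Function('W')(0, 3), 0), Add(-21, -23)) = Mul(Add(-6, Mul(-3, 0)), Add(-21, -23)) = Mul(Add(-6, 0), -44) = Mul(-6, -44) = 264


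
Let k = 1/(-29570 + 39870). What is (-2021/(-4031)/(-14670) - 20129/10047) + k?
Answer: -408665000107697/203983615071900 ≈ -2.0034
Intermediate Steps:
k = 1/10300 ≈ 9.7087e-5
(-2021/(-4031)/(-14670) - 20129/10047) + k = (-2021/(-4031)/(-14670) - 20129/10047) + 1/10300 = (-2021*(-1/4031)*(-1/14670) - 20129*1/10047) + 1/10300 = ((2021/4031)*(-1/14670) - 20129/10047) + 1/10300 = (-2021/59134770 - 20129/10047) + 1/10300 = -396781363439/198042344730 + 1/10300 = -408665000107697/203983615071900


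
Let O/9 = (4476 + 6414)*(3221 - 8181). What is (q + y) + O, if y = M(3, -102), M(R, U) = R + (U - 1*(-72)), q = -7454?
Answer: -486137081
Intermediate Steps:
M(R, U) = 72 + R + U (M(R, U) = R + (U + 72) = R + (72 + U) = 72 + R + U)
y = -27 (y = 72 + 3 - 102 = -27)
O = -486129600 (O = 9*((4476 + 6414)*(3221 - 8181)) = 9*(10890*(-4960)) = 9*(-54014400) = -486129600)
(q + y) + O = (-7454 - 27) - 486129600 = -7481 - 486129600 = -486137081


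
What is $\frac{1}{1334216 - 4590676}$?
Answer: $- \frac{1}{3256460} \approx -3.0708 \cdot 10^{-7}$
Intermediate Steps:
$\frac{1}{1334216 - 4590676} = \frac{1}{-3256460} = - \frac{1}{3256460}$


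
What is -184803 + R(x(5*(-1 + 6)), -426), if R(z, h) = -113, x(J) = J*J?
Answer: -184916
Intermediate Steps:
x(J) = J**2
-184803 + R(x(5*(-1 + 6)), -426) = -184803 - 113 = -184916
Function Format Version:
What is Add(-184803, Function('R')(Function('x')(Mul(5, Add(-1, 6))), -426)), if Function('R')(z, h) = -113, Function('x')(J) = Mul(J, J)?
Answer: -184916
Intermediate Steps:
Function('x')(J) = Pow(J, 2)
Add(-184803, Function('R')(Function('x')(Mul(5, Add(-1, 6))), -426)) = Add(-184803, -113) = -184916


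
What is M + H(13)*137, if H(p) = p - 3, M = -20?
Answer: 1350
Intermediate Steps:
H(p) = -3 + p
M + H(13)*137 = -20 + (-3 + 13)*137 = -20 + 10*137 = -20 + 1370 = 1350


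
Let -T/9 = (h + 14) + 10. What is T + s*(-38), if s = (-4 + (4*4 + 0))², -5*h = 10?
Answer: -5670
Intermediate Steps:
h = -2 (h = -⅕*10 = -2)
s = 144 (s = (-4 + (16 + 0))² = (-4 + 16)² = 12² = 144)
T = -198 (T = -9*((-2 + 14) + 10) = -9*(12 + 10) = -9*22 = -198)
T + s*(-38) = -198 + 144*(-38) = -198 - 5472 = -5670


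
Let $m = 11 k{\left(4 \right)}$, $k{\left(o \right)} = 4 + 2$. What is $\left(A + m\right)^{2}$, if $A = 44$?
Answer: $12100$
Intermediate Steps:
$k{\left(o \right)} = 6$
$m = 66$ ($m = 11 \cdot 6 = 66$)
$\left(A + m\right)^{2} = \left(44 + 66\right)^{2} = 110^{2} = 12100$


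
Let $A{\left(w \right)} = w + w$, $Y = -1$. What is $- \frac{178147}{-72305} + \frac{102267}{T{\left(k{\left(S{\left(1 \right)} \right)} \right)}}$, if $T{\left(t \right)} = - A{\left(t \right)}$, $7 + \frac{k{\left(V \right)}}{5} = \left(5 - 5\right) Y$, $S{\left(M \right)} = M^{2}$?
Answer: $\frac{296275429}{202454} \approx 1463.4$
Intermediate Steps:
$k{\left(V \right)} = -35$ ($k{\left(V \right)} = -35 + 5 \left(5 - 5\right) \left(-1\right) = -35 + 5 \cdot 0 \left(-1\right) = -35 + 5 \cdot 0 = -35 + 0 = -35$)
$A{\left(w \right)} = 2 w$
$T{\left(t \right)} = - 2 t$
$- \frac{178147}{-72305} + \frac{102267}{T{\left(k{\left(S{\left(1 \right)} \right)} \right)}} = - \frac{178147}{-72305} + \frac{102267}{\left(-2\right) \left(-35\right)} = \left(-178147\right) \left(- \frac{1}{72305}\right) + \frac{102267}{70} = \frac{178147}{72305} + 102267 \cdot \frac{1}{70} = \frac{178147}{72305} + \frac{102267}{70} = \frac{296275429}{202454}$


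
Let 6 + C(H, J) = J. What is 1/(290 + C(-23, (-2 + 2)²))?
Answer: 1/284 ≈ 0.0035211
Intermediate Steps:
C(H, J) = -6 + J
1/(290 + C(-23, (-2 + 2)²)) = 1/(290 + (-6 + (-2 + 2)²)) = 1/(290 + (-6 + 0²)) = 1/(290 + (-6 + 0)) = 1/(290 - 6) = 1/284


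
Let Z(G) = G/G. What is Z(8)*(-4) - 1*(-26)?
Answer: 22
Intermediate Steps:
Z(G) = 1
Z(8)*(-4) - 1*(-26) = 1*(-4) - 1*(-26) = -4 + 26 = 22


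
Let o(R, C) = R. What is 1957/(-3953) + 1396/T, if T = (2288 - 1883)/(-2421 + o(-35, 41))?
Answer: -13553953513/1600965 ≈ -8466.1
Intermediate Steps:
T = -405/2456 (T = (2288 - 1883)/(-2421 - 35) = 405/(-2456) = 405*(-1/2456) = -405/2456 ≈ -0.16490)
1957/(-3953) + 1396/T = 1957/(-3953) + 1396/(-405/2456) = 1957*(-1/3953) + 1396*(-2456/405) = -1957/3953 - 3428576/405 = -13553953513/1600965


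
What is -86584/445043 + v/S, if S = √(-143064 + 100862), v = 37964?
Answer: -86584/445043 - 18982*I*√42202/21101 ≈ -0.19455 - 184.8*I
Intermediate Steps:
S = I*√42202 (S = √(-42202) = I*√42202 ≈ 205.43*I)
-86584/445043 + v/S = -86584/445043 + 37964/((I*√42202)) = -86584*1/445043 + 37964*(-I*√42202/42202) = -86584/445043 - 18982*I*√42202/21101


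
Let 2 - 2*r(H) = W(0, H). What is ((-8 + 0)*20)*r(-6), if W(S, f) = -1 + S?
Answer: -240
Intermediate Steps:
r(H) = 3/2 (r(H) = 1 - (-1 + 0)/2 = 1 - ½*(-1) = 1 + ½ = 3/2)
((-8 + 0)*20)*r(-6) = ((-8 + 0)*20)*(3/2) = -8*20*(3/2) = -160*3/2 = -240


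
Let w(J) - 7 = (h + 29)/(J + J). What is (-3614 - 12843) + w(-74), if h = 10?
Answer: -2434639/148 ≈ -16450.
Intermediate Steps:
w(J) = 7 + 39/(2*J) (w(J) = 7 + (10 + 29)/(J + J) = 7 + 39/((2*J)) = 7 + 39*(1/(2*J)) = 7 + 39/(2*J))
(-3614 - 12843) + w(-74) = (-3614 - 12843) + (7 + (39/2)/(-74)) = -16457 + (7 + (39/2)*(-1/74)) = -16457 + (7 - 39/148) = -16457 + 997/148 = -2434639/148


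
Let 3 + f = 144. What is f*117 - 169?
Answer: 16328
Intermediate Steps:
f = 141 (f = -3 + 144 = 141)
f*117 - 169 = 141*117 - 169 = 16497 - 169 = 16328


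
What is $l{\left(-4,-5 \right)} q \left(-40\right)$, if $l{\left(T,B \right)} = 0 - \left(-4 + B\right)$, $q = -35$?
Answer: $12600$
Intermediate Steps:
$l{\left(T,B \right)} = 4 - B$ ($l{\left(T,B \right)} = 0 - \left(-4 + B\right) = 4 - B$)
$l{\left(-4,-5 \right)} q \left(-40\right) = \left(4 - -5\right) \left(-35\right) \left(-40\right) = \left(4 + 5\right) \left(-35\right) \left(-40\right) = 9 \left(-35\right) \left(-40\right) = \left(-315\right) \left(-40\right) = 12600$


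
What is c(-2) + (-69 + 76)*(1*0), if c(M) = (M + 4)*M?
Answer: -4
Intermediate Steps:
c(M) = M*(4 + M) (c(M) = (4 + M)*M = M*(4 + M))
c(-2) + (-69 + 76)*(1*0) = -2*(4 - 2) + (-69 + 76)*(1*0) = -2*2 + 7*0 = -4 + 0 = -4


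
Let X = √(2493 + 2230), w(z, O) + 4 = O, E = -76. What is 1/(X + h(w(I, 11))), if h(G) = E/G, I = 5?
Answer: 532/225651 + 49*√4723/225651 ≈ 0.017281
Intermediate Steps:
w(z, O) = -4 + O
h(G) = -76/G
X = √4723 ≈ 68.724
1/(X + h(w(I, 11))) = 1/(√4723 - 76/(-4 + 11)) = 1/(√4723 - 76/7) = 1/(-76/7 + √4723)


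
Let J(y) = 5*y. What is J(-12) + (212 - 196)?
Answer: -44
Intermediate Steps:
J(-12) + (212 - 196) = 5*(-12) + (212 - 196) = -60 + 16 = -44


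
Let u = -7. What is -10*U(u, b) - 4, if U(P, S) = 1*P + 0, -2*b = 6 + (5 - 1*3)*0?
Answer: 66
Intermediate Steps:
b = -3 (b = -(6 + (5 - 1*3)*0)/2 = -(6 + (5 - 3)*0)/2 = -(6 + 2*0)/2 = -(6 + 0)/2 = -½*6 = -3)
U(P, S) = P (U(P, S) = P + 0 = P)
-10*U(u, b) - 4 = -10*(-7) - 4 = 70 - 4 = 66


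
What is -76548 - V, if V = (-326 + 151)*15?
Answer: -73923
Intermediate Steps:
V = -2625 (V = -175*15 = -2625)
-76548 - V = -76548 - 1*(-2625) = -76548 + 2625 = -73923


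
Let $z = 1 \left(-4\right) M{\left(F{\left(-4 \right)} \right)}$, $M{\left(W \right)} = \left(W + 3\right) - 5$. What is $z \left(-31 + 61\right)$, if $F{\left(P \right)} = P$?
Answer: $720$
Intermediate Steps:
$M{\left(W \right)} = -2 + W$ ($M{\left(W \right)} = \left(3 + W\right) - 5 = -2 + W$)
$z = 24$ ($z = 1 \left(-4\right) \left(-2 - 4\right) = \left(-4\right) \left(-6\right) = 24$)
$z \left(-31 + 61\right) = 24 \left(-31 + 61\right) = 24 \cdot 30 = 720$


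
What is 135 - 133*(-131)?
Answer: 17558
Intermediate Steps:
135 - 133*(-131) = 135 + 17423 = 17558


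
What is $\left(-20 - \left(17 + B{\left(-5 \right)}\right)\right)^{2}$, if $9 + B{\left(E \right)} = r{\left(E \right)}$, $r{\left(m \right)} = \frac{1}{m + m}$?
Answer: $\frac{77841}{100} \approx 778.41$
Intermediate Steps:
$r{\left(m \right)} = \frac{1}{2 m}$
$B{\left(E \right)} = -9 + \frac{1}{2 E}$
$\left(-20 - \left(17 + B{\left(-5 \right)}\right)\right)^{2} = \left(-20 - \left(8 - \frac{1}{10}\right)\right)^{2} = \left(-20 - \frac{79}{10}\right)^{2} = \left(- \frac{279}{10}\right)^{2} = \frac{77841}{100}$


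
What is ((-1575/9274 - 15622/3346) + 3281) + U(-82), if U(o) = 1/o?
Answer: 1042030796496/318065741 ≈ 3276.1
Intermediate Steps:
((-1575/9274 - 15622/3346) + 3281) + U(-82) = ((-1575/9274 - 15622/3346) + 3281) + 1/(-82) = ((-1575*1/9274 - 15622*1/3346) + 3281) - 1/82 = ((-1575/9274 - 7811/1673) + 3281) - 1/82 = (-75074189/15515402 + 3281) - 1/82 = 50830959773/15515402 - 1/82 = 1042030796496/318065741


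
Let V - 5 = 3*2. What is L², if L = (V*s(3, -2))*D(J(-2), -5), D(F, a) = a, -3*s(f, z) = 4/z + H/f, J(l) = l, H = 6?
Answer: 0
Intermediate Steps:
s(f, z) = -2/f - 4/(3*z) (s(f, z) = -(4/z + 6/f)/3 = -2/f - 4/(3*z))
V = 11 (V = 5 + 3*2 = 5 + 6 = 11)
L = 0 (L = (11*(-2/3 - 4/3/(-2)))*(-5) = (11*(-2*⅓ - 4/3*(-½)))*(-5) = (11*(-⅔ + ⅔))*(-5) = (11*0)*(-5) = 0*(-5) = 0)
L² = 0² = 0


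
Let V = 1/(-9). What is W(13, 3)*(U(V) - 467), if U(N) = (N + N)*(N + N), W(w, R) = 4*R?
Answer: -151292/27 ≈ -5603.4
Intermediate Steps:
V = -⅑ ≈ -0.11111
U(N) = 4*N² (U(N) = (2*N)*(2*N) = 4*N²)
W(13, 3)*(U(V) - 467) = (4*3)*(4*(-⅑)² - 467) = 12*(4*(1/81) - 467) = 12*(4/81 - 467) = 12*(-37823/81) = -151292/27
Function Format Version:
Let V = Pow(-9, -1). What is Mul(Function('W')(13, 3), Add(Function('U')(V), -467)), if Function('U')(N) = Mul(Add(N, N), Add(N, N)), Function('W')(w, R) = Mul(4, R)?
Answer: Rational(-151292, 27) ≈ -5603.4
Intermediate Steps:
V = Rational(-1, 9) ≈ -0.11111
Function('U')(N) = Mul(4, Pow(N, 2)) (Function('U')(N) = Mul(Mul(2, N), Mul(2, N)) = Mul(4, Pow(N, 2)))
Mul(Function('W')(13, 3), Add(Function('U')(V), -467)) = Mul(Mul(4, 3), Add(Mul(4, Pow(Rational(-1, 9), 2)), -467)) = Mul(12, Add(Mul(4, Rational(1, 81)), -467)) = Mul(12, Add(Rational(4, 81), -467)) = Mul(12, Rational(-37823, 81)) = Rational(-151292, 27)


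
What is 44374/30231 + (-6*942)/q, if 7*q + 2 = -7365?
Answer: 1522962542/222711777 ≈ 6.8383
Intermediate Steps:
q = -7367/7 (q = -2/7 + (⅐)*(-7365) = -2/7 - 7365/7 = -7367/7 ≈ -1052.4)
44374/30231 + (-6*942)/q = 44374/30231 + (-6*942)/(-7367/7) = 44374*(1/30231) - 5652*(-7/7367) = 44374/30231 + 39564/7367 = 1522962542/222711777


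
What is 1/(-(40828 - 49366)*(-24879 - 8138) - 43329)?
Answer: -1/281942475 ≈ -3.5468e-9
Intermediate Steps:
1/(-(40828 - 49366)*(-24879 - 8138) - 43329) = 1/(-(-8538)*(-33017) - 43329) = 1/(-1*281899146 - 43329) = 1/(-281899146 - 43329) = 1/(-281942475) = -1/281942475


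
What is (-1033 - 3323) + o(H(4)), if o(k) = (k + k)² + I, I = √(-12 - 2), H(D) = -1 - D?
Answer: -4256 + I*√14 ≈ -4256.0 + 3.7417*I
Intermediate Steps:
I = I*√14 (I = √(-14) = I*√14 ≈ 3.7417*I)
o(k) = 4*k² + I*√14 (o(k) = (k + k)² + I*√14 = (2*k)² + I*√14 = 4*k² + I*√14)
(-1033 - 3323) + o(H(4)) = (-1033 - 3323) + (4*(-1 - 1*4)² + I*√14) = -4356 + (4*(-1 - 4)² + I*√14) = -4356 + (4*(-5)² + I*√14) = -4356 + (4*25 + I*√14) = -4356 + (100 + I*√14) = -4256 + I*√14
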